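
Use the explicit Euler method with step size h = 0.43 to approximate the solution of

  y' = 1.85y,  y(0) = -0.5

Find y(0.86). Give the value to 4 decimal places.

Euler: y_{n+1} = y_n + h·f(x_n, y_n).
x=0.000000, y=-0.500000: f=-0.925000 → y ← -0.500000 + 0.43·(-0.925000) = -0.897750
x=0.430000, y=-0.897750: f=-1.660838 → y ← -0.897750 + 0.43·(-1.660838) = -1.611910
y(0.86) ≈ -1.6119

-1.6119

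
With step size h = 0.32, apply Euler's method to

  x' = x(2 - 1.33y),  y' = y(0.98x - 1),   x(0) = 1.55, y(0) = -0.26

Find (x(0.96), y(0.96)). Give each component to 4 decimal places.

Euler on (x,y): x_{n+1} = x_n + h·x', y_{n+1} = y_n + h·y'.
0.000000: (1.550000, -0.260000); f=(3.635990, -0.134940) → (2.713517, -0.303181)
0.320000: (2.713517, -0.303181); f=(6.521206, -0.503052) → (4.800303, -0.464157)
0.640000: (4.800303, -0.464157); f=(12.563973, -1.719377) → (8.820774, -1.014358)
(x(0.96), y(0.96)) ≈ (8.8208, -1.0144)

8.8208, -1.0144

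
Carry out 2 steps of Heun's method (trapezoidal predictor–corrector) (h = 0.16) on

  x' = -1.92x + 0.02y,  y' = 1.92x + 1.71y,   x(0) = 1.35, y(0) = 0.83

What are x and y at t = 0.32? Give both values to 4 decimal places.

0.7469, 2.2652

Heun on (x,y): k1 = f(t_n, state_n); k2 = f(t_n + h, state_n + h·k1); state_{n+1} = state_n + (h/2)·(k1 + k2).
0.000000: (1.350000, 0.830000)
  k1 = (-2.575400, 4.011300)
  predictor → (0.937936, 1.471808)
  k2 = (-1.771401, 4.317629)
  → (1.002256, 1.496314)
0.160000: (1.002256, 1.496314)
  k1 = (-1.894405, 4.483029)
  predictor → (0.699151, 2.213599)
  k2 = (-1.298098, 5.127624)
  → (0.746856, 2.265167)
(x(0.32), y(0.32)) ≈ (0.7469, 2.2652)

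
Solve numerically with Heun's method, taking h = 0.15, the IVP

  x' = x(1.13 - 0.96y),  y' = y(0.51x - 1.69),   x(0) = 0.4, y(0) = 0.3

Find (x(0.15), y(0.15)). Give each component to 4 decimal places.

0.4559, 0.2410

Heun on (x,y): k1 = f(t_n, state_n); k2 = f(t_n + h, state_n + h·k1); state_{n+1} = state_n + (h/2)·(k1 + k2).
0.000000: (0.400000, 0.300000)
  k1 = (0.336800, -0.445800)
  predictor → (0.450520, 0.233130)
  k2 = (0.408259, -0.340425)
  → (0.455879, 0.241033)
(x(0.15), y(0.15)) ≈ (0.4559, 0.2410)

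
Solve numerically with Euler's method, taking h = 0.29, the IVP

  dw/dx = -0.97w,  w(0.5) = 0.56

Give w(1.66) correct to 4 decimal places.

0.1494

Euler: w_{n+1} = w_n + h·f(x_n, w_n).
x=0.500000, w=0.560000: f=-0.543200 → w ← 0.560000 + 0.29·(-0.543200) = 0.402472
x=0.790000, w=0.402472: f=-0.390398 → w ← 0.402472 + 0.29·(-0.390398) = 0.289257
x=1.080000, w=0.289257: f=-0.280579 → w ← 0.289257 + 0.29·(-0.280579) = 0.207889
x=1.370000, w=0.207889: f=-0.201652 → w ← 0.207889 + 0.29·(-0.201652) = 0.149410
w(1.66) ≈ 0.1494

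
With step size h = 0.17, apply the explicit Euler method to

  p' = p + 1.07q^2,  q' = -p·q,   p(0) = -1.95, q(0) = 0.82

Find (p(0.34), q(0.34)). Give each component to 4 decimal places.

-2.3094, 1.4926

Euler on (p,q): p_{n+1} = p_n + h·p', q_{n+1} = q_n + h·q'.
0.000000: (-1.950000, 0.820000); f=(-1.230532, 1.599000) → (-2.159190, 1.091830)
0.170000: (-2.159190, 1.091830); f=(-0.883651, 2.357469) → (-2.309411, 1.492600)
(p(0.34), q(0.34)) ≈ (-2.3094, 1.4926)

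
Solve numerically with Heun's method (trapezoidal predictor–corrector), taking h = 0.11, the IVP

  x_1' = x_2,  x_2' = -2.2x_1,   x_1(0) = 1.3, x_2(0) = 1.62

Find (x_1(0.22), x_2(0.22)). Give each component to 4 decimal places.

1.5827, 0.9132

Heun on (x_1,x_2): k1 = f(t_n, state_n); k2 = f(t_n + h, state_n + h·k1); state_{n+1} = state_n + (h/2)·(k1 + k2).
0.000000: (1.300000, 1.620000)
  k1 = (1.620000, -2.860000)
  predictor → (1.478200, 1.305400)
  k2 = (1.305400, -3.252040)
  → (1.460897, 1.283838)
0.110000: (1.460897, 1.283838)
  k1 = (1.283838, -3.213973)
  predictor → (1.602119, 0.930301)
  k2 = (0.930301, -3.524662)
  → (1.582675, 0.913213)
(x_1(0.22), x_2(0.22)) ≈ (1.5827, 0.9132)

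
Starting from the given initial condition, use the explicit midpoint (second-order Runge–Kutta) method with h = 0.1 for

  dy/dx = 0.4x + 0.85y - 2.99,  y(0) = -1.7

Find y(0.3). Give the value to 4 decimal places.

Midpoint: k1 = f(x_n, y_n); k2 = f(x_n + h/2, y_n + (h/2)·k1); y_{n+1} = y_n + h·k2.
x=0.000000, y=-1.700000:
  k1 = f(0.000000, -1.700000) = -4.435000
  k2 = f(0.050000, -1.921750) = -4.603487
  y ← -1.700000 + 0.1·(-4.603487) = -2.160349
x=0.100000, y=-2.160349:
  k1 = f(0.100000, -2.160349) = -4.786296
  k2 = f(0.150000, -2.399664) = -4.969714
  y ← -2.160349 + 0.1·(-4.969714) = -2.657320
x=0.200000, y=-2.657320:
  k1 = f(0.200000, -2.657320) = -5.168722
  k2 = f(0.250000, -2.915756) = -5.368393
  y ← -2.657320 + 0.1·(-5.368393) = -3.194159
y(0.3) ≈ -3.1942

-3.1942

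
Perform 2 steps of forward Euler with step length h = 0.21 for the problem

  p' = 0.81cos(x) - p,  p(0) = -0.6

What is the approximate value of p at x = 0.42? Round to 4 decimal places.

-0.0737

Euler: p_{n+1} = p_n + h·f(x_n, p_n).
x=0.000000, p=-0.600000: f=1.410000 → p ← -0.600000 + 0.21·1.410000 = -0.303900
x=0.210000, p=-0.303900: f=1.096105 → p ← -0.303900 + 0.21·1.096105 = -0.073718
p(0.42) ≈ -0.0737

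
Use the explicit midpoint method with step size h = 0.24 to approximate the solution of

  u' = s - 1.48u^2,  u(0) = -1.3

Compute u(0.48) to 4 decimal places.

-5.2835

Midpoint: k1 = f(s_n, u_n); k2 = f(s_n + h/2, u_n + (h/2)·k1); u_{n+1} = u_n + h·k2.
s=0.000000, u=-1.300000:
  k1 = f(0.000000, -1.300000) = -2.501200
  k2 = f(0.120000, -1.600144) = -3.669482
  u ← -1.300000 + 0.24·(-3.669482) = -2.180676
s=0.240000, u=-2.180676:
  k1 = f(0.240000, -2.180676) = -6.797913
  k2 = f(0.360000, -2.996425) = -12.928275
  u ← -2.180676 + 0.24·(-12.928275) = -5.283462
u(0.48) ≈ -5.2835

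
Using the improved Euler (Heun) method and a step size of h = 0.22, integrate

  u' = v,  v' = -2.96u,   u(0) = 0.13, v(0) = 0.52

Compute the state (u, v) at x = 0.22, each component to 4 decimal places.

0.2351, 0.3981

Heun on (u,v): k1 = f(x_n, state_n); k2 = f(x_n + h, state_n + h·k1); state_{n+1} = state_n + (h/2)·(k1 + k2).
0.000000: (0.130000, 0.520000)
  k1 = (0.520000, -0.384800)
  predictor → (0.244400, 0.435344)
  k2 = (0.435344, -0.723424)
  → (0.235088, 0.398095)
(u(0.22), v(0.22)) ≈ (0.2351, 0.3981)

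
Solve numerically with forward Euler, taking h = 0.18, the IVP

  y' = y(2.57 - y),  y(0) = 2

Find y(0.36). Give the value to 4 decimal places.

Euler: y_{n+1} = y_n + h·f(x_n, y_n).
x=0.000000, y=2.000000: f=1.140000 → y ← 2.000000 + 0.18·1.140000 = 2.205200
x=0.180000, y=2.205200: f=0.804457 → y ← 2.205200 + 0.18·0.804457 = 2.350002
y(0.36) ≈ 2.3500

2.3500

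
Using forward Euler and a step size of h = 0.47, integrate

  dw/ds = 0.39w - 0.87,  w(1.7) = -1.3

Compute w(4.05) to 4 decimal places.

-5.9604

Euler: w_{n+1} = w_n + h·f(s_n, w_n).
s=1.700000, w=-1.300000: f=-1.377000 → w ← -1.300000 + 0.47·(-1.377000) = -1.947190
s=2.170000, w=-1.947190: f=-1.629404 → w ← -1.947190 + 0.47·(-1.629404) = -2.713010
s=2.640000, w=-2.713010: f=-1.928074 → w ← -2.713010 + 0.47·(-1.928074) = -3.619205
s=3.110000, w=-3.619205: f=-2.281490 → w ← -3.619205 + 0.47·(-2.281490) = -4.691505
s=3.580000, w=-4.691505: f=-2.699687 → w ← -4.691505 + 0.47·(-2.699687) = -5.960358
w(4.05) ≈ -5.9604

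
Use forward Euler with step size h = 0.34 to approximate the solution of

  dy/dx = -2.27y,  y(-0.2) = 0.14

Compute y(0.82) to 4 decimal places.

Euler: y_{n+1} = y_n + h·f(x_n, y_n).
x=-0.200000, y=0.140000: f=-0.317800 → y ← 0.140000 + 0.34·(-0.317800) = 0.031948
x=0.140000, y=0.031948: f=-0.072522 → y ← 0.031948 + 0.34·(-0.072522) = 0.007291
x=0.480000, y=0.007291: f=-0.016550 → y ← 0.007291 + 0.34·(-0.016550) = 0.001664
y(0.82) ≈ 0.0017

0.0017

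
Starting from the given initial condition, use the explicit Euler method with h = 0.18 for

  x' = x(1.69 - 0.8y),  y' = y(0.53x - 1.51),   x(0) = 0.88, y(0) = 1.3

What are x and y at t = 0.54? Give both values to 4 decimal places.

Euler on (x,y): x_{n+1} = x_n + h·x', y_{n+1} = y_n + h·y'.
0.000000: (0.880000, 1.300000); f=(0.572000, -1.356680) → (0.982960, 1.055798)
0.180000: (0.982960, 1.055798); f=(0.830957, -1.044217) → (1.132532, 0.867839)
0.360000: (1.132532, 0.867839); f=(1.127695, -0.789523) → (1.335517, 0.725724)
(x(0.54), y(0.54)) ≈ (1.3355, 0.7257)

1.3355, 0.7257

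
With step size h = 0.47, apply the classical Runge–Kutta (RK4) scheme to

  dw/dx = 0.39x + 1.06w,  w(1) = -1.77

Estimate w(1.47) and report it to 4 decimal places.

-2.6239

RK4: k1 = f(x_n, w_n); k2 = f(x_n + h/2, w_n + (h/2)·k1); k3 = f(x_n + h/2, w_n + (h/2)·k2); k4 = f(x_n + h, w_n + h·k3); w_{n+1} = w_n + (h/6)·(k1 + 2k2 + 2k3 + k4).
x=1.000000, w=-1.770000:
  k1 = f(1.000000, -1.770000) = -1.486200
  k2 = f(1.235000, -2.119257) = -1.764762
  k3 = f(1.235000, -2.184719) = -1.834152
  k4 = f(1.470000, -2.632052) = -2.216675
  w ← -1.770000 + (0.47/6)·(k1 + 2k2 + 2k3 + k4) = -2.623888
w(1.47) ≈ -2.6239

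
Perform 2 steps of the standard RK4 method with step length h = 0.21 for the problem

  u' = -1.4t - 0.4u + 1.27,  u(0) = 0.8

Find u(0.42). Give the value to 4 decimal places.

RK4: k1 = f(t_n, u_n); k2 = f(t_n + h/2, u_n + (h/2)·k1); k3 = f(t_n + h/2, u_n + (h/2)·k2); k4 = f(t_n + h, u_n + h·k3); u_{n+1} = u_n + (h/6)·(k1 + 2k2 + 2k3 + k4).
t=0.000000, u=0.800000:
  k1 = f(0.000000, 0.800000) = 0.950000
  k2 = f(0.105000, 0.899750) = 0.763100
  k3 = f(0.105000, 0.880126) = 0.770950
  k4 = f(0.210000, 0.961899) = 0.591240
  u ← 0.800000 + (0.21/6)·(k1 + 2k2 + 2k3 + k4) = 0.961327
t=0.210000, u=0.961327:
  k1 = f(0.210000, 0.961327) = 0.591469
  k2 = f(0.315000, 1.023431) = 0.419628
  k3 = f(0.315000, 1.005388) = 0.426845
  k4 = f(0.420000, 1.050964) = 0.261614
  u ← 0.961327 + (0.21/6)·(k1 + 2k2 + 2k3 + k4) = 1.050438
u(0.42) ≈ 1.0504

1.0504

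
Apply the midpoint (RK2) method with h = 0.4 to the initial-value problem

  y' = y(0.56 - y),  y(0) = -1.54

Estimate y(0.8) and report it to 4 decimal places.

Midpoint: k1 = f(s_n, y_n); k2 = f(s_n + h/2, y_n + (h/2)·k1); y_{n+1} = y_n + h·k2.
s=0.000000, y=-1.540000:
  k1 = f(0.000000, -1.540000) = -3.234000
  k2 = f(0.200000, -2.186800) = -6.006702
  y ← -1.540000 + 0.4·(-6.006702) = -3.942681
s=0.400000, y=-3.942681:
  k1 = f(0.400000, -3.942681) = -17.752634
  k2 = f(0.600000, -7.493208) = -60.344358
  y ← -3.942681 + 0.4·(-60.344358) = -28.080424
y(0.8) ≈ -28.0804

-28.0804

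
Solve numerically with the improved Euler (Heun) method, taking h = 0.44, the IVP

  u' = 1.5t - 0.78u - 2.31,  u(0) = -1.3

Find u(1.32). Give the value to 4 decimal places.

-1.3756

Heun: k1 = f(t_n, u_n); k2 = f(t_n + h, u_n + h·k1); u_{n+1} = u_n + (h/2)·(k1 + k2).
t=0.000000, u=-1.300000:
  k1 = f(0.000000, -1.300000) = -1.296000
  k2 = f(0.440000, -1.870240) = -0.191213
  u ← -1.300000 + (0.44/2)·(-1.296000 + (-0.191213)) = -1.627187
t=0.440000, u=-1.627187:
  k1 = f(0.440000, -1.627187) = -0.380794
  k2 = f(0.880000, -1.794736) = 0.409894
  u ← -1.627187 + (0.44/2)·(-0.380794 + 0.409894) = -1.620785
t=0.880000, u=-1.620785:
  k1 = f(0.880000, -1.620785) = 0.274212
  k2 = f(1.320000, -1.500131) = 0.840103
  u ← -1.620785 + (0.44/2)·(0.274212 + 0.840103) = -1.375636
u(1.32) ≈ -1.3756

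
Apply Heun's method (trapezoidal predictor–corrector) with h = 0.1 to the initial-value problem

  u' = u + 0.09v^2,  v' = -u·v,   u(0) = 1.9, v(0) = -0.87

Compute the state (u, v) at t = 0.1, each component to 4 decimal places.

2.1055, -0.7135

Heun on (u,v): k1 = f(t_n, state_n); k2 = f(t_n + h, state_n + h·k1); state_{n+1} = state_n + (h/2)·(k1 + k2).
0.000000: (1.900000, -0.870000)
  k1 = (1.968121, 1.653000)
  predictor → (2.096812, -0.704700)
  k2 = (2.141506, 1.477623)
  → (2.105481, -0.713469)
(u(0.1), v(0.1)) ≈ (2.1055, -0.7135)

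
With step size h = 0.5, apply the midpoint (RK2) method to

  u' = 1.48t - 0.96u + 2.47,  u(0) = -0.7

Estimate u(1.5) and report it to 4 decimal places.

2.8523

Midpoint: k1 = f(t_n, u_n); k2 = f(t_n + h/2, u_n + (h/2)·k1); u_{n+1} = u_n + h·k2.
t=0.000000, u=-0.700000:
  k1 = f(0.000000, -0.700000) = 3.142000
  k2 = f(0.250000, 0.085500) = 2.757920
  u ← -0.700000 + 0.5·2.757920 = 0.678960
t=0.500000, u=0.678960:
  k1 = f(0.500000, 0.678960) = 2.558198
  k2 = f(0.750000, 1.318510) = 2.314231
  u ← 0.678960 + 0.5·2.314231 = 1.836075
t=1.000000, u=1.836075:
  k1 = f(1.000000, 1.836075) = 2.187368
  k2 = f(1.250000, 2.382917) = 2.032399
  u ← 1.836075 + 0.5·2.032399 = 2.852275
u(1.5) ≈ 2.8523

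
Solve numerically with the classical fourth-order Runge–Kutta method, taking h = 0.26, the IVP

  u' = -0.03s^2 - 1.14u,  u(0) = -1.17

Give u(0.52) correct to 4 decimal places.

-0.6480

RK4: k1 = f(s_n, u_n); k2 = f(s_n + h/2, u_n + (h/2)·k1); k3 = f(s_n + h/2, u_n + (h/2)·k2); k4 = f(s_n + h, u_n + h·k3); u_{n+1} = u_n + (h/6)·(k1 + 2k2 + 2k3 + k4).
s=0.000000, u=-1.170000:
  k1 = f(0.000000, -1.170000) = 1.333800
  k2 = f(0.130000, -0.996606) = 1.135624
  k3 = f(0.130000, -1.022369) = 1.164994
  k4 = f(0.260000, -0.867102) = 0.986468
  u ← -1.170000 + (0.26/6)·(k1 + 2k2 + 2k3 + k4) = -0.870068
s=0.260000, u=-0.870068:
  k1 = f(0.260000, -0.870068) = 0.989850
  k2 = f(0.390000, -0.741388) = 0.840619
  k3 = f(0.390000, -0.760788) = 0.862735
  k4 = f(0.520000, -0.645757) = 0.728051
  u ← -0.870068 + (0.26/6)·(k1 + 2k2 + 2k3 + k4) = -0.648002
u(0.52) ≈ -0.6480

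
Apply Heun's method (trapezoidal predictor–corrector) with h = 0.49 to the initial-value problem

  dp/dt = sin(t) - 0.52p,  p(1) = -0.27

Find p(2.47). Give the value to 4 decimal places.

0.7499

Heun: k1 = f(t_n, p_n); k2 = f(t_n + h, p_n + h·k1); p_{n+1} = p_n + (h/2)·(k1 + k2).
t=1.000000, p=-0.270000:
  k1 = f(1.000000, -0.270000) = 0.981871
  k2 = f(1.490000, 0.211117) = 0.886957
  p ← -0.270000 + (0.49/2)·(0.981871 + 0.886957) = 0.187863
t=1.490000, p=0.187863:
  k1 = f(1.490000, 0.187863) = 0.899049
  k2 = f(1.980000, 0.628397) = 0.590672
  p ← 0.187863 + (0.49/2)·(0.899049 + 0.590672) = 0.552844
t=1.980000, p=0.552844:
  k1 = f(1.980000, 0.552844) = 0.629959
  k2 = f(2.470000, 0.861524) = 0.174241
  p ← 0.552844 + (0.49/2)·(0.629959 + 0.174241) = 0.749873
p(2.47) ≈ 0.7499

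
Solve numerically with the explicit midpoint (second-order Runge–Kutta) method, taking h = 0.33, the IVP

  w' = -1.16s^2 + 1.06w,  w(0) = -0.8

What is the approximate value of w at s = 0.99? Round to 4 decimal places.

-2.7003

Midpoint: k1 = f(s_n, w_n); k2 = f(s_n + h/2, w_n + (h/2)·k1); w_{n+1} = w_n + h·k2.
s=0.000000, w=-0.800000:
  k1 = f(0.000000, -0.800000) = -0.848000
  k2 = f(0.165000, -0.939920) = -1.027896
  w ← -0.800000 + 0.33·(-1.027896) = -1.139206
s=0.330000, w=-1.139206:
  k1 = f(0.330000, -1.139206) = -1.333882
  k2 = f(0.495000, -1.359296) = -1.725083
  w ← -1.139206 + 0.33·(-1.725083) = -1.708483
s=0.660000, w=-1.708483:
  k1 = f(0.660000, -1.708483) = -2.316288
  k2 = f(0.825000, -2.090671) = -3.005636
  w ← -1.708483 + 0.33·(-3.005636) = -2.700343
w(0.99) ≈ -2.7003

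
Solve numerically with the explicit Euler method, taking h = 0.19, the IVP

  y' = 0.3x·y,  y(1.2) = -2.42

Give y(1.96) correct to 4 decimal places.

-3.3486

Euler: y_{n+1} = y_n + h·f(x_n, y_n).
x=1.200000, y=-2.420000: f=-0.871200 → y ← -2.420000 + 0.19·(-0.871200) = -2.585528
x=1.390000, y=-2.585528: f=-1.078165 → y ← -2.585528 + 0.19·(-1.078165) = -2.790379
x=1.580000, y=-2.790379: f=-1.322640 → y ← -2.790379 + 0.19·(-1.322640) = -3.041681
x=1.770000, y=-3.041681: f=-1.615133 → y ← -3.041681 + 0.19·(-1.615133) = -3.348556
y(1.96) ≈ -3.3486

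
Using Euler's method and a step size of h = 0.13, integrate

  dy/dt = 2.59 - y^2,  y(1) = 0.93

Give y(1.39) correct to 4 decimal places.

Euler: y_{n+1} = y_n + h·f(t_n, y_n).
t=1.000000, y=0.930000: f=1.725100 → y ← 0.930000 + 0.13·1.725100 = 1.154263
t=1.130000, y=1.154263: f=1.257677 → y ← 1.154263 + 0.13·1.257677 = 1.317761
t=1.260000, y=1.317761: f=0.853506 → y ← 1.317761 + 0.13·0.853506 = 1.428717
y(1.39) ≈ 1.4287

1.4287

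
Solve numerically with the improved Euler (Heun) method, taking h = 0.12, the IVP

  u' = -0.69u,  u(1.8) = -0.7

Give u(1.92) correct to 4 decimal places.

-0.6444

Heun: k1 = f(t_n, u_n); k2 = f(t_n + h, u_n + h·k1); u_{n+1} = u_n + (h/2)·(k1 + k2).
t=1.800000, u=-0.700000:
  k1 = f(1.800000, -0.700000) = 0.483000
  k2 = f(1.920000, -0.642040) = 0.443008
  u ← -0.700000 + (0.12/2)·(0.483000 + 0.443008) = -0.644440
u(1.92) ≈ -0.6444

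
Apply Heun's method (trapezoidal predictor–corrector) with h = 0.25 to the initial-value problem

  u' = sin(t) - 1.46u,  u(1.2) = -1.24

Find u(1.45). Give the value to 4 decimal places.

Heun: k1 = f(t_n, u_n); k2 = f(t_n + h, u_n + h·k1); u_{n+1} = u_n + (h/2)·(k1 + k2).
t=1.200000, u=-1.240000:
  k1 = f(1.200000, -1.240000) = 2.742439
  k2 = f(1.450000, -0.554390) = 1.802123
  u ← -1.240000 + (0.25/2)·(2.742439 + 1.802123) = -0.671930
u(1.45) ≈ -0.6719

-0.6719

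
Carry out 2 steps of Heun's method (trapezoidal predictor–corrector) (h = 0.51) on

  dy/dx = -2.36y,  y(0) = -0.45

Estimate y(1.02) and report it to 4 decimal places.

-0.1220

Heun: k1 = f(x_n, y_n); k2 = f(x_n + h, y_n + h·k1); y_{n+1} = y_n + (h/2)·(k1 + k2).
x=0.000000, y=-0.450000:
  k1 = f(0.000000, -0.450000) = 1.062000
  k2 = f(0.510000, 0.091620) = -0.216223
  y ← -0.450000 + (0.51/2)·(1.062000 + (-0.216223)) = -0.234327
x=0.510000, y=-0.234327:
  k1 = f(0.510000, -0.234327) = 0.553012
  k2 = f(1.020000, 0.047709) = -0.112593
  y ← -0.234327 + (0.51/2)·(0.553012 + (-0.112593)) = -0.122020
y(1.02) ≈ -0.1220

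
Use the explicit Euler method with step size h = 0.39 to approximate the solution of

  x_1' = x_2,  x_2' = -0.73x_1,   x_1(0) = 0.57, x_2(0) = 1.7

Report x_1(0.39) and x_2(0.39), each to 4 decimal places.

Euler on (x_1,x_2): x_1_{n+1} = x_1_n + h·x_1', x_2_{n+1} = x_2_n + h·x_2'.
0.000000: (0.570000, 1.700000); f=(1.700000, -0.416100) → (1.233000, 1.537721)
(x_1(0.39), x_2(0.39)) ≈ (1.2330, 1.5377)

1.2330, 1.5377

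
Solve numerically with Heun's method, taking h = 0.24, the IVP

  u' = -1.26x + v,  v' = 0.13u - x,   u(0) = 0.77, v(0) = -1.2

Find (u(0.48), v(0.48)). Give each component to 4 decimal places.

Heun on (u,v): k1 = f(x_n, state_n); k2 = f(x_n + h, state_n + h·k1); state_{n+1} = state_n + (h/2)·(k1 + k2).
0.000000: (0.770000, -1.200000)
  k1 = (-1.200000, 0.100100)
  predictor → (0.482000, -1.175976)
  k2 = (-1.478376, -0.177340)
  → (0.448595, -1.209269)
0.240000: (0.448595, -1.209269)
  k1 = (-1.511669, -0.181683)
  predictor → (0.085794, -1.252873)
  k2 = (-1.857673, -0.468847)
  → (0.044274, -1.287332)
(u(0.48), v(0.48)) ≈ (0.0443, -1.2873)

0.0443, -1.2873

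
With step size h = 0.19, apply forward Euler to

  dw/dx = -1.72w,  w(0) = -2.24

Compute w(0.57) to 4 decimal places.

Euler: w_{n+1} = w_n + h·f(x_n, w_n).
x=0.000000, w=-2.240000: f=3.852800 → w ← -2.240000 + 0.19·3.852800 = -1.507968
x=0.190000, w=-1.507968: f=2.593705 → w ← -1.507968 + 0.19·2.593705 = -1.015164
x=0.380000, w=-1.015164: f=1.746082 → w ← -1.015164 + 0.19·1.746082 = -0.683408
w(0.57) ≈ -0.6834

-0.6834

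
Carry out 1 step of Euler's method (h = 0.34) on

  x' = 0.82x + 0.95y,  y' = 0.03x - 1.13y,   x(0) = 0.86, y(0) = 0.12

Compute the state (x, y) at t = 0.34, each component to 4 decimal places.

Euler on (x,y): x_{n+1} = x_n + h·x', y_{n+1} = y_n + h·y'.
0.000000: (0.860000, 0.120000); f=(0.819200, -0.109800) → (1.138528, 0.082668)
(x(0.34), y(0.34)) ≈ (1.1385, 0.0827)

1.1385, 0.0827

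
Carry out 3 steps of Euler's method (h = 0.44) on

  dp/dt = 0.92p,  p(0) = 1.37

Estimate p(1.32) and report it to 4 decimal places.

Euler: p_{n+1} = p_n + h·f(t_n, p_n).
t=0.000000, p=1.370000: f=1.260400 → p ← 1.370000 + 0.44·1.260400 = 1.924576
t=0.440000, p=1.924576: f=1.770610 → p ← 1.924576 + 0.44·1.770610 = 2.703644
t=0.880000, p=2.703644: f=2.487353 → p ← 2.703644 + 0.44·2.487353 = 3.798080
p(1.32) ≈ 3.7981

3.7981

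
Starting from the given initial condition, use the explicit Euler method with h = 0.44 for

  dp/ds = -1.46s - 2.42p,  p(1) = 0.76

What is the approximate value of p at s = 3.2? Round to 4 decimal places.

-1.6813

Euler: p_{n+1} = p_n + h·f(s_n, p_n).
s=1.000000, p=0.760000: f=-3.299200 → p ← 0.760000 + 0.44·(-3.299200) = -0.691648
s=1.440000, p=-0.691648: f=-0.428612 → p ← -0.691648 + 0.44·(-0.428612) = -0.880237
s=1.880000, p=-0.880237: f=-0.614626 → p ← -0.880237 + 0.44·(-0.614626) = -1.150673
s=2.320000, p=-1.150673: f=-0.602572 → p ← -1.150673 + 0.44·(-0.602572) = -1.415804
s=2.760000, p=-1.415804: f=-0.603353 → p ← -1.415804 + 0.44·(-0.603353) = -1.681280
p(3.2) ≈ -1.6813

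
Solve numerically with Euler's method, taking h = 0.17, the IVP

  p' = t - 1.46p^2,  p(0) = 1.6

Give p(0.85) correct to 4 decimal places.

0.6603

Euler: p_{n+1} = p_n + h·f(t_n, p_n).
t=0.000000, p=1.600000: f=-3.737600 → p ← 1.600000 + 0.17·(-3.737600) = 0.964608
t=0.170000, p=0.964608: f=-1.188484 → p ← 0.964608 + 0.17·(-1.188484) = 0.762566
t=0.340000, p=0.762566: f=-0.508999 → p ← 0.762566 + 0.17·(-0.508999) = 0.676036
t=0.510000, p=0.676036: f=-0.157256 → p ← 0.676036 + 0.17·(-0.157256) = 0.649302
t=0.680000, p=0.649302: f=0.064473 → p ← 0.649302 + 0.17·0.064473 = 0.660263
p(0.85) ≈ 0.6603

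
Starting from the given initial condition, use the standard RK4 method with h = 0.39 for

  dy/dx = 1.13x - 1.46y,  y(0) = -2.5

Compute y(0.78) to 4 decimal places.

-0.5582

RK4: k1 = f(x_n, y_n); k2 = f(x_n + h/2, y_n + (h/2)·k1); k3 = f(x_n + h/2, y_n + (h/2)·k2); k4 = f(x_n + h, y_n + h·k3); y_{n+1} = y_n + (h/6)·(k1 + 2k2 + 2k3 + k4).
x=0.000000, y=-2.500000:
  k1 = f(0.000000, -2.500000) = 3.650000
  k2 = f(0.195000, -1.788250) = 2.831195
  k3 = f(0.195000, -1.947917) = 3.064309
  k4 = f(0.390000, -1.304920) = 2.345883
  y ← -2.500000 + (0.39/6)·(k1 + 2k2 + 2k3 + k4) = -1.343852
x=0.390000, y=-1.343852:
  k1 = f(0.390000, -1.343852) = 2.402724
  k2 = f(0.585000, -0.875321) = 1.939019
  k3 = f(0.585000, -0.965744) = 2.071036
  k4 = f(0.780000, -0.536148) = 1.664176
  y ← -1.343852 + (0.39/6)·(k1 + 2k2 + 2k3 + k4) = -0.558197
y(0.78) ≈ -0.5582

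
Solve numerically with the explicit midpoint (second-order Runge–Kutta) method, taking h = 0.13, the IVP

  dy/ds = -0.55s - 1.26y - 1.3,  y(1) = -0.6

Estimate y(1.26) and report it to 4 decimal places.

-0.8586

Midpoint: k1 = f(s_n, y_n); k2 = f(s_n + h/2, y_n + (h/2)·k1); y_{n+1} = y_n + h·k2.
s=1.000000, y=-0.600000:
  k1 = f(1.000000, -0.600000) = -1.094000
  k2 = f(1.065000, -0.671110) = -1.040151
  y ← -0.600000 + 0.13·(-1.040151) = -0.735220
s=1.130000, y=-0.735220:
  k1 = f(1.130000, -0.735220) = -0.995123
  k2 = f(1.195000, -0.799903) = -0.949373
  y ← -0.735220 + 0.13·(-0.949373) = -0.858638
y(1.26) ≈ -0.8586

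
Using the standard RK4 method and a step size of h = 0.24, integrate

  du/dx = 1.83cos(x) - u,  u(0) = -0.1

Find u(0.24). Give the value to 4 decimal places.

0.3078

RK4: k1 = f(x_n, u_n); k2 = f(x_n + h/2, u_n + (h/2)·k1); k3 = f(x_n + h/2, u_n + (h/2)·k2); k4 = f(x_n + h, u_n + h·k3); u_{n+1} = u_n + (h/6)·(k1 + 2k2 + 2k3 + k4).
x=0.000000, u=-0.100000:
  k1 = f(0.000000, -0.100000) = 1.930000
  k2 = f(0.120000, 0.131600) = 1.685240
  k3 = f(0.120000, 0.102229) = 1.714611
  k4 = f(0.240000, 0.311507) = 1.466042
  u ← -0.100000 + (0.24/6)·(k1 + 2k2 + 2k3 + k4) = 0.307830
u(0.24) ≈ 0.3078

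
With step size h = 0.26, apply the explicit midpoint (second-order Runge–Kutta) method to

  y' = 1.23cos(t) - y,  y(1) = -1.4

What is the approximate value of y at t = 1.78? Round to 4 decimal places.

Midpoint: k1 = f(t_n, y_n); k2 = f(t_n + h/2, y_n + (h/2)·k1); y_{n+1} = y_n + h·k2.
t=1.000000, y=-1.400000:
  k1 = f(1.000000, -1.400000) = 2.064572
  k2 = f(1.130000, -1.131606) = 1.656397
  y ← -1.400000 + 0.26·1.656397 = -0.969337
t=1.260000, y=-0.969337:
  k1 = f(1.260000, -0.969337) = 1.345492
  k2 = f(1.390000, -0.794423) = 1.015593
  y ← -0.969337 + 0.26·1.015593 = -0.705283
t=1.520000, y=-0.705283:
  k1 = f(1.520000, -0.705283) = 0.767735
  k2 = f(1.650000, -0.605477) = 0.508158
  y ← -0.705283 + 0.26·0.508158 = -0.573161
y(1.78) ≈ -0.5732

-0.5732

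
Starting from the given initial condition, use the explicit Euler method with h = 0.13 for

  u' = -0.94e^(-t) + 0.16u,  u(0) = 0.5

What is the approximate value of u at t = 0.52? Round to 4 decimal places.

Euler: u_{n+1} = u_n + h·f(t_n, u_n).
t=0.000000, u=0.500000: f=-0.860000 → u ← 0.500000 + 0.13·(-0.860000) = 0.388200
t=0.130000, u=0.388200: f=-0.763298 → u ← 0.388200 + 0.13·(-0.763298) = 0.288971
t=0.260000, u=0.288971: f=-0.678553 → u ← 0.288971 + 0.13·(-0.678553) = 0.200759
t=0.390000, u=0.200759: f=-0.604312 → u ← 0.200759 + 0.13·(-0.604312) = 0.122199
u(0.52) ≈ 0.1222

0.1222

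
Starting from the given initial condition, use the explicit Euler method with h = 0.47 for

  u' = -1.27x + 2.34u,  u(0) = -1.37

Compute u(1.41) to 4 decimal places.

-13.8341

Euler: u_{n+1} = u_n + h·f(x_n, u_n).
x=0.000000, u=-1.370000: f=-3.205800 → u ← -1.370000 + 0.47·(-3.205800) = -2.876726
x=0.470000, u=-2.876726: f=-7.328439 → u ← -2.876726 + 0.47·(-7.328439) = -6.321092
x=0.940000, u=-6.321092: f=-15.985156 → u ← -6.321092 + 0.47·(-15.985156) = -13.834116
u(1.41) ≈ -13.8341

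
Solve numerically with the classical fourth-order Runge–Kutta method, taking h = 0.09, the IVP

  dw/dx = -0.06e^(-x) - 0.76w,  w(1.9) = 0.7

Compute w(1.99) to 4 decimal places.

0.6530

RK4: k1 = f(x_n, w_n); k2 = f(x_n + h/2, w_n + (h/2)·k1); k3 = f(x_n + h/2, w_n + (h/2)·k2); k4 = f(x_n + h, w_n + h·k3); w_{n+1} = w_n + (h/6)·(k1 + 2k2 + 2k3 + k4).
x=1.900000, w=0.700000:
  k1 = f(1.900000, 0.700000) = -0.540974
  k2 = f(1.945000, 0.675656) = -0.522078
  k3 = f(1.945000, 0.676506) = -0.522724
  k4 = f(1.990000, 0.652955) = -0.504447
  w ← 0.700000 + (0.09/6)·(k1 + 2k2 + 2k3 + k4) = 0.652975
w(1.99) ≈ 0.6530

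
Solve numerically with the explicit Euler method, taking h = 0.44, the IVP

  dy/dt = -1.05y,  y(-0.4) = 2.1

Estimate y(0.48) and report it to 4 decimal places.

Euler: y_{n+1} = y_n + h·f(t_n, y_n).
t=-0.400000, y=2.100000: f=-2.205000 → y ← 2.100000 + 0.44·(-2.205000) = 1.129800
t=0.040000, y=1.129800: f=-1.186290 → y ← 1.129800 + 0.44·(-1.186290) = 0.607832
y(0.48) ≈ 0.6078

0.6078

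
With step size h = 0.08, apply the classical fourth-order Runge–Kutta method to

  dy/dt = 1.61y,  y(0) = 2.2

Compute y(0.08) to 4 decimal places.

RK4: k1 = f(t_n, y_n); k2 = f(t_n + h/2, y_n + (h/2)·k1); k3 = f(t_n + h/2, y_n + (h/2)·k2); k4 = f(t_n + h, y_n + h·k3); y_{n+1} = y_n + (h/6)·(k1 + 2k2 + 2k3 + k4).
t=0.000000, y=2.200000:
  k1 = f(0.000000, 2.200000) = 3.542000
  k2 = f(0.040000, 2.341680) = 3.770105
  k3 = f(0.040000, 2.350804) = 3.784795
  k4 = f(0.080000, 2.502784) = 4.029482
  y ← 2.200000 + (0.08/6)·(k1 + 2k2 + 2k3 + k4) = 2.502417
y(0.08) ≈ 2.5024

2.5024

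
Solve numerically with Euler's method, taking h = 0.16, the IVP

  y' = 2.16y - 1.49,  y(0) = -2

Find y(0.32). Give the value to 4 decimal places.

Euler: y_{n+1} = y_n + h·f(s_n, y_n).
s=0.000000, y=-2.000000: f=-5.810000 → y ← -2.000000 + 0.16·(-5.810000) = -2.929600
s=0.160000, y=-2.929600: f=-7.817936 → y ← -2.929600 + 0.16·(-7.817936) = -4.180470
y(0.32) ≈ -4.1805

-4.1805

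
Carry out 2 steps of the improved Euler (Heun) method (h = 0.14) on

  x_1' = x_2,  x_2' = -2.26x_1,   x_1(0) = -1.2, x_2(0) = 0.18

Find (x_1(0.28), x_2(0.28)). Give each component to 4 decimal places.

Heun on (x_1,x_2): k1 = f(t_n, state_n); k2 = f(t_n + h, state_n + h·k1); state_{n+1} = state_n + (h/2)·(k1 + k2).
0.000000: (-1.200000, 0.180000)
  k1 = (0.180000, 2.712000)
  predictor → (-1.174800, 0.559680)
  k2 = (0.559680, 2.655048)
  → (-1.148222, 0.555693)
0.140000: (-1.148222, 0.555693)
  k1 = (0.555693, 2.594983)
  predictor → (-1.070425, 0.918991)
  k2 = (0.918991, 2.419161)
  → (-1.044994, 0.906683)
(x_1(0.28), x_2(0.28)) ≈ (-1.0450, 0.9067)

-1.0450, 0.9067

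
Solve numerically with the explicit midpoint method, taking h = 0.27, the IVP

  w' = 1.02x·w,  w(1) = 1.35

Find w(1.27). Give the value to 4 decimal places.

Midpoint: k1 = f(x_n, w_n); k2 = f(x_n + h/2, w_n + (h/2)·k1); w_{n+1} = w_n + h·k2.
x=1.000000, w=1.350000:
  k1 = f(1.000000, 1.350000) = 1.377000
  k2 = f(1.135000, 1.535895) = 1.778106
  w ← 1.350000 + 0.27·1.778106 = 1.830089
w(1.27) ≈ 1.8301

1.8301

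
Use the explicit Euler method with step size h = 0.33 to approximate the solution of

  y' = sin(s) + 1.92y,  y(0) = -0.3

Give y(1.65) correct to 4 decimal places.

Euler: y_{n+1} = y_n + h·f(s_n, y_n).
s=0.000000, y=-0.300000: f=-0.576000 → y ← -0.300000 + 0.33·(-0.576000) = -0.490080
s=0.330000, y=-0.490080: f=-0.616911 → y ← -0.490080 + 0.33·(-0.616911) = -0.693660
s=0.660000, y=-0.693660: f=-0.718711 → y ← -0.693660 + 0.33·(-0.718711) = -0.930835
s=0.990000, y=-0.930835: f=-0.951178 → y ← -0.930835 + 0.33·(-0.951178) = -1.244724
s=1.320000, y=-1.244724: f=-1.421155 → y ← -1.244724 + 0.33·(-1.421155) = -1.713705
y(1.65) ≈ -1.7137

-1.7137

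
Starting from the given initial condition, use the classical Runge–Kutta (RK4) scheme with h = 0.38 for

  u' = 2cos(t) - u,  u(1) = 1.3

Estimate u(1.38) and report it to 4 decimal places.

RK4: k1 = f(t_n, u_n); k2 = f(t_n + h/2, u_n + (h/2)·k1); k3 = f(t_n + h/2, u_n + (h/2)·k2); k4 = f(t_n + h, u_n + h·k3); u_{n+1} = u_n + (h/6)·(k1 + 2k2 + 2k3 + k4).
t=1.000000, u=1.300000:
  k1 = f(1.000000, 1.300000) = -0.219395
  k2 = f(1.190000, 1.258315) = -0.514995
  k3 = f(1.190000, 1.202151) = -0.458831
  k4 = f(1.380000, 1.125644) = -0.746362
  u ← 1.300000 + (0.38/6)·(k1 + 2k2 + 2k3 + k4) = 1.115484
u(1.38) ≈ 1.1155

1.1155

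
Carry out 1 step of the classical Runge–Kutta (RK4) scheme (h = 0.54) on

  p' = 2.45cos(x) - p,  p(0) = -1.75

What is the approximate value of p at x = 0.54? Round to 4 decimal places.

RK4: k1 = f(x_n, p_n); k2 = f(x_n + h/2, p_n + (h/2)·k1); k3 = f(x_n + h/2, p_n + (h/2)·k2); k4 = f(x_n + h, p_n + h·k3); p_{n+1} = p_n + (h/6)·(k1 + 2k2 + 2k3 + k4).
x=0.000000, p=-1.750000:
  k1 = f(0.000000, -1.750000) = 4.200000
  k2 = f(0.270000, -0.616000) = 2.977239
  k3 = f(0.270000, -0.946146) = 3.307384
  k4 = f(0.540000, 0.035987) = 2.065399
  p ← -1.750000 + (0.54/6)·(k1 + 2k2 + 2k3 + k4) = -0.054882
p(0.54) ≈ -0.0549

-0.0549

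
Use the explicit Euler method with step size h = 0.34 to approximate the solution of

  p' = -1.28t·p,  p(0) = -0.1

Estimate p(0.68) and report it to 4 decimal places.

Euler: p_{n+1} = p_n + h·f(t_n, p_n).
t=0.000000, p=-0.100000: f=0.000000 → p ← -0.100000 + 0.34·0.000000 = -0.100000
t=0.340000, p=-0.100000: f=0.043520 → p ← -0.100000 + 0.34·0.043520 = -0.085203
p(0.68) ≈ -0.0852

-0.0852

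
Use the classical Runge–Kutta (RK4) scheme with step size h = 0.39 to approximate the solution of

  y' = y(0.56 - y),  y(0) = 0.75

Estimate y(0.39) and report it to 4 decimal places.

0.7032

RK4: k1 = f(x_n, y_n); k2 = f(x_n + h/2, y_n + (h/2)·k1); k3 = f(x_n + h/2, y_n + (h/2)·k2); k4 = f(x_n + h, y_n + h·k3); y_{n+1} = y_n + (h/6)·(k1 + 2k2 + 2k3 + k4).
x=0.000000, y=0.750000:
  k1 = f(0.000000, 0.750000) = -0.142500
  k2 = f(0.195000, 0.722213) = -0.117152
  k3 = f(0.195000, 0.727155) = -0.121548
  k4 = f(0.390000, 0.702596) = -0.100188
  y ← 0.750000 + (0.39/6)·(k1 + 2k2 + 2k3 + k4) = 0.703194
y(0.39) ≈ 0.7032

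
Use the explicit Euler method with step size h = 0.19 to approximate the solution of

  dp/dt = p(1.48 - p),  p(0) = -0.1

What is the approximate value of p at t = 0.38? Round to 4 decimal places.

-0.1698

Euler: p_{n+1} = p_n + h·f(t_n, p_n).
t=0.000000, p=-0.100000: f=-0.158000 → p ← -0.100000 + 0.19·(-0.158000) = -0.130020
t=0.190000, p=-0.130020: f=-0.209335 → p ← -0.130020 + 0.19·(-0.209335) = -0.169794
p(0.38) ≈ -0.1698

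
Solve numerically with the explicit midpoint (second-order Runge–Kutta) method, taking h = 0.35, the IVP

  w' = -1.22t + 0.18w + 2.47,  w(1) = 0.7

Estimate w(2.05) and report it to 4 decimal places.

Midpoint: k1 = f(t_n, w_n); k2 = f(t_n + h/2, w_n + (h/2)·k1); w_{n+1} = w_n + h·k2.
t=1.000000, w=0.700000:
  k1 = f(1.000000, 0.700000) = 1.376000
  k2 = f(1.175000, 0.940800) = 1.205844
  w ← 0.700000 + 0.35·1.205844 = 1.122045
t=1.350000, w=1.122045:
  k1 = f(1.350000, 1.122045) = 1.024968
  k2 = f(1.525000, 1.301415) = 0.843755
  w ← 1.122045 + 0.35·0.843755 = 1.417360
t=1.700000, w=1.417360:
  k1 = f(1.700000, 1.417360) = 0.651125
  k2 = f(1.875000, 1.531306) = 0.458135
  w ← 1.417360 + 0.35·0.458135 = 1.577707
w(2.05) ≈ 1.5777

1.5777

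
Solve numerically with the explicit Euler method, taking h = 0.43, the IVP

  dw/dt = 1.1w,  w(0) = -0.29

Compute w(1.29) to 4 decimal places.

Euler: w_{n+1} = w_n + h·f(t_n, w_n).
t=0.000000, w=-0.290000: f=-0.319000 → w ← -0.290000 + 0.43·(-0.319000) = -0.427170
t=0.430000, w=-0.427170: f=-0.469887 → w ← -0.427170 + 0.43·(-0.469887) = -0.629221
t=0.860000, w=-0.629221: f=-0.692144 → w ← -0.629221 + 0.43·(-0.692144) = -0.926843
w(1.29) ≈ -0.9268

-0.9268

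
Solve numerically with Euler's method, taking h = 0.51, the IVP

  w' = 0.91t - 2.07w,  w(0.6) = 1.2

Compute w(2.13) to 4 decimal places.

Euler: w_{n+1} = w_n + h·f(t_n, w_n).
t=0.600000, w=1.200000: f=-1.938000 → w ← 1.200000 + 0.51·(-1.938000) = 0.211620
t=1.110000, w=0.211620: f=0.572047 → w ← 0.211620 + 0.51·0.572047 = 0.503364
t=1.620000, w=0.503364: f=0.432237 → w ← 0.503364 + 0.51·0.432237 = 0.723805
w(2.13) ≈ 0.7238

0.7238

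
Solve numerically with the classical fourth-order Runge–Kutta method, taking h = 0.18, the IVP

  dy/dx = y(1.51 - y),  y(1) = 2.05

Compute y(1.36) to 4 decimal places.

1.7827

RK4: k1 = f(x_n, y_n); k2 = f(x_n + h/2, y_n + (h/2)·k1); k3 = f(x_n + h/2, y_n + (h/2)·k2); k4 = f(x_n + h, y_n + h·k3); y_{n+1} = y_n + (h/6)·(k1 + 2k2 + 2k3 + k4).
x=1.000000, y=2.050000:
  k1 = f(1.000000, 2.050000) = -1.107000
  k2 = f(1.090000, 1.950370) = -0.858884
  k3 = f(1.090000, 1.972700) = -0.912769
  k4 = f(1.180000, 1.885702) = -0.708461
  y ← 2.050000 + (0.18/6)·(k1 + 2k2 + 2k3 + k4) = 1.889237
x=1.180000, y=1.889237:
  k1 = f(1.180000, 1.889237) = -0.716468
  k2 = f(1.270000, 1.824755) = -0.574350
  k3 = f(1.270000, 1.837545) = -0.601880
  k4 = f(1.360000, 1.780899) = -0.482443
  y ← 1.889237 + (0.18/6)·(k1 + 2k2 + 2k3 + k4) = 1.782696
y(1.36) ≈ 1.7827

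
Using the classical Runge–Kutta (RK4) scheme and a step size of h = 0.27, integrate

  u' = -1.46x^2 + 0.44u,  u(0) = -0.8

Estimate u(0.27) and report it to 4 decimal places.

-0.9108

RK4: k1 = f(x_n, u_n); k2 = f(x_n + h/2, u_n + (h/2)·k1); k3 = f(x_n + h/2, u_n + (h/2)·k2); k4 = f(x_n + h, u_n + h·k3); u_{n+1} = u_n + (h/6)·(k1 + 2k2 + 2k3 + k4).
x=0.000000, u=-0.800000:
  k1 = f(0.000000, -0.800000) = -0.352000
  k2 = f(0.135000, -0.847520) = -0.399517
  k3 = f(0.135000, -0.853935) = -0.402340
  k4 = f(0.270000, -0.908632) = -0.506232
  u ← -0.800000 + (0.27/6)·(k1 + 2k2 + 2k3 + k4) = -0.910788
u(0.27) ≈ -0.9108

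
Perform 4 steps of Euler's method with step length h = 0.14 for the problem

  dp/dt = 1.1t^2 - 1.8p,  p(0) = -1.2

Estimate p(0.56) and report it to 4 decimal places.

-0.3378

Euler: p_{n+1} = p_n + h·f(t_n, p_n).
t=0.000000, p=-1.200000: f=2.160000 → p ← -1.200000 + 0.14·2.160000 = -0.897600
t=0.140000, p=-0.897600: f=1.637240 → p ← -0.897600 + 0.14·1.637240 = -0.668386
t=0.280000, p=-0.668386: f=1.289336 → p ← -0.668386 + 0.14·1.289336 = -0.487879
t=0.420000, p=-0.487879: f=1.072223 → p ← -0.487879 + 0.14·1.072223 = -0.337768
p(0.56) ≈ -0.3378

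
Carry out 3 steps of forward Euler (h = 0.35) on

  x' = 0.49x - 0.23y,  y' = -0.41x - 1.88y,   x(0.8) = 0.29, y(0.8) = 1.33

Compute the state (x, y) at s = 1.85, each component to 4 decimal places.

0.2717, 0.0026

Euler on (x,y): x_{n+1} = x_n + h·x', y_{n+1} = y_n + h·y'.
0.800000: (0.290000, 1.330000); f=(-0.163800, -2.619300) → (0.232670, 0.413245)
1.150000: (0.232670, 0.413245); f=(0.018962, -0.872295) → (0.239307, 0.107942)
1.500000: (0.239307, 0.107942); f=(0.092434, -0.301046) → (0.271658, 0.002576)
(x(1.85), y(1.85)) ≈ (0.2717, 0.0026)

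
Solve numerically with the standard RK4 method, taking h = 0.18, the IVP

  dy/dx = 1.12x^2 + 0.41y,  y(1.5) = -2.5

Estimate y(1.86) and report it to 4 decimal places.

RK4: k1 = f(x_n, y_n); k2 = f(x_n + h/2, y_n + (h/2)·k1); k3 = f(x_n + h/2, y_n + (h/2)·k2); k4 = f(x_n + h, y_n + h·k3); y_{n+1} = y_n + (h/6)·(k1 + 2k2 + 2k3 + k4).
x=1.500000, y=-2.500000:
  k1 = f(1.500000, -2.500000) = 1.495000
  k2 = f(1.590000, -2.365450) = 1.861638
  k3 = f(1.590000, -2.332453) = 1.875166
  k4 = f(1.680000, -2.162470) = 2.274475
  y ← -2.500000 + (0.18/6)·(k1 + 2k2 + 2k3 + k4) = -2.162708
x=1.680000, y=-2.162708:
  k1 = f(1.680000, -2.162708) = 2.274378
  k2 = f(1.770000, -1.958013) = 2.706062
  k3 = f(1.770000, -1.919162) = 2.721992
  k4 = f(1.860000, -1.672749) = 3.188925
  y ← -2.162708 + (0.18/6)·(k1 + 2k2 + 2k3 + k4) = -1.673125
y(1.86) ≈ -1.6731

-1.6731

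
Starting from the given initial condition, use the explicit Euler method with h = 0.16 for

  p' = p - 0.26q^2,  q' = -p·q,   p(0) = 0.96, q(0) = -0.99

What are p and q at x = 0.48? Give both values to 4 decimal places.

Euler on (p,q): p_{n+1} = p_n + h·p', q_{n+1} = q_n + h·q'.
0.000000: (0.960000, -0.990000); f=(0.705174, 0.950400) → (1.072828, -0.837936)
0.160000: (1.072828, -0.837936); f=(0.890272, 0.898961) → (1.215271, -0.694102)
0.320000: (1.215271, -0.694102); f=(1.090009, 0.843523) → (1.389673, -0.559139)
(p(0.48), q(0.48)) ≈ (1.3897, -0.5591)

1.3897, -0.5591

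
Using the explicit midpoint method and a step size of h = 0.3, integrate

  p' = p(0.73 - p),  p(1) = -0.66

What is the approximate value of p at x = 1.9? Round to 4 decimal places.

-4.2427

Midpoint: k1 = f(x_n, p_n); k2 = f(x_n + h/2, p_n + (h/2)·k1); p_{n+1} = p_n + h·k2.
x=1.000000, p=-0.660000:
  k1 = f(1.000000, -0.660000) = -0.917400
  k2 = f(1.150000, -0.797610) = -1.218437
  p ← -0.660000 + 0.3·(-1.218437) = -1.025531
x=1.300000, p=-1.025531:
  k1 = f(1.300000, -1.025531) = -1.800352
  k2 = f(1.450000, -1.295584) = -2.624314
  p ← -1.025531 + 0.3·(-2.624314) = -1.812825
x=1.600000, p=-1.812825:
  k1 = f(1.600000, -1.812825) = -4.609698
  k2 = f(1.750000, -2.504280) = -8.099542
  p ← -1.812825 + 0.3·(-8.099542) = -4.242688
p(1.9) ≈ -4.2427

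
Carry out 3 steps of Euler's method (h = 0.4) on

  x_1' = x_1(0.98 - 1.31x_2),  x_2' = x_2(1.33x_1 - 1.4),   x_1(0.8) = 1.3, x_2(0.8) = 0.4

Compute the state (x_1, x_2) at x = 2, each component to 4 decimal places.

1.9414, 0.7881

Euler on (x_1,x_2): x_1_{n+1} = x_1_n + h·x_1', x_2_{n+1} = x_2_n + h·x_2'.
0.800000: (1.300000, 0.400000); f=(0.592800, 0.131600) → (1.537120, 0.452640)
1.200000: (1.537120, 0.452640); f=(0.594929, 0.291667) → (1.775092, 0.569307)
1.600000: (1.775092, 0.569307); f=(0.415740, 0.547031) → (1.941388, 0.788119)
(x_1(2), x_2(2)) ≈ (1.9414, 0.7881)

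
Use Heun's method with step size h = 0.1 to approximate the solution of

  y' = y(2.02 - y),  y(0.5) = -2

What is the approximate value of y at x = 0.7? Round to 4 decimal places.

-5.4125

Heun: k1 = f(x_n, y_n); k2 = f(x_n + h, y_n + h·k1); y_{n+1} = y_n + (h/2)·(k1 + k2).
x=0.500000, y=-2.000000:
  k1 = f(0.500000, -2.000000) = -8.040000
  k2 = f(0.600000, -2.804000) = -13.526496
  y ← -2.000000 + (0.1/2)·(-8.040000 + (-13.526496)) = -3.078325
x=0.600000, y=-3.078325:
  k1 = f(0.600000, -3.078325) = -15.694300
  k2 = f(0.700000, -4.647755) = -30.990089
  y ← -3.078325 + (0.1/2)·(-15.694300 + (-30.990089)) = -5.412544
y(0.7) ≈ -5.4125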